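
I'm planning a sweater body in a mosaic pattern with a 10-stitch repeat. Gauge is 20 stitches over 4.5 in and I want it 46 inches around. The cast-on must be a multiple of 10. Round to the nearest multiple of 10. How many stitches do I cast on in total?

200 stitches.

20 / 4.5 = 4.444 sts per inch.
46 × 4.444 = 204.44 sts.
Nearest multiple of 10: 200.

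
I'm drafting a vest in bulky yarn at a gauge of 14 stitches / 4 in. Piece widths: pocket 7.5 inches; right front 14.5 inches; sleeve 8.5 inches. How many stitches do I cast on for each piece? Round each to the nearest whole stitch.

pocket 26; right front 51; sleeve 30.

Rate = 14/4 = 3.5 sts per in.
pocket: 7.5 × 3.5 = 26.25 → 26.
right front: 14.5 × 3.5 = 50.75 → 51.
sleeve: 8.5 × 3.5 = 29.75 → 30.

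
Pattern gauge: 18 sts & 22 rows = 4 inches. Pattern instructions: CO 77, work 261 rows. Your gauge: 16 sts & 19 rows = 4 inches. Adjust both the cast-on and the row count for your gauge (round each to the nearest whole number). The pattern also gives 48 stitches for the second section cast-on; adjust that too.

Cast on 68 stitches; work 225 rows; second section cast-on 43 stitches.

Stitches: 77 × 16/18 = 68.44 → 68.
Rows: 261 × 19/22 = 225.41 → 225.
second section cast-on: 48 × 16/18 = 42.67 → 43.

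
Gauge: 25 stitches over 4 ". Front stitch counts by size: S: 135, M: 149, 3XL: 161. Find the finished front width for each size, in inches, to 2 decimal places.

25/4 = 6.25 sts per in.
S: 135 / 6.25 = 21.600 → 21.60 in.
M: 149 / 6.25 = 23.840 → 23.84 in.
3XL: 161 / 6.25 = 25.760 → 25.76 in.

S 21.60 inches; M 23.84 inches; 3XL 25.76 inches.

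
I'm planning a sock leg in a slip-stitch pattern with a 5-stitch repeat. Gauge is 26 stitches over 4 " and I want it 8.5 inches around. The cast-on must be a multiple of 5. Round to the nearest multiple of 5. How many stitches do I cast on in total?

CO 55 sts.

26 / 4 = 6.5 sts per inch.
8.5 × 6.5 = 55.25 sts.
Nearest multiple of 5: 55.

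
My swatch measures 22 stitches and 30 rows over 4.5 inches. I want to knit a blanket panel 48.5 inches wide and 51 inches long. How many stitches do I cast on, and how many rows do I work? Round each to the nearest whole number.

Cast on 237 stitches and work 340 rows.

Stitch gauge = 22/4.5 = 4.889 sts/in; 48.5 × 4.889 = 237.11 → 237 sts.
Row gauge = 30/4.5 = 6.667 rows/in; 51 × 6.667 = 340.00 → 340 rows.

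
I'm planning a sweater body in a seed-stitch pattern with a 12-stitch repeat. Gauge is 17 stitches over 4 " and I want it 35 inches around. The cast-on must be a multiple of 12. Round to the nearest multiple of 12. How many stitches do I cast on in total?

Cast on 144 stitches.

17 / 4 = 4.25 sts per inch.
35 × 4.25 = 148.75 sts.
Nearest multiple of 12: 144.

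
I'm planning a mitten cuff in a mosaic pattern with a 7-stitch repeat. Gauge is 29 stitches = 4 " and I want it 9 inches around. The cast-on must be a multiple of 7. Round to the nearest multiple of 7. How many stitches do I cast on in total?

29 / 4 = 7.25 sts per inch.
9 × 7.25 = 65.25 sts.
Nearest multiple of 7: 63.

CO 63 sts.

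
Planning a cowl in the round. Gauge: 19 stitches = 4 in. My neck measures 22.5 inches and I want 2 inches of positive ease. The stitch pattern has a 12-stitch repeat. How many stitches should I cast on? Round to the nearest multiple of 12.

Finished = 22.5 + 2 = 24.5 inches.
19 / 4 = 4.75 sts/in.
24.5 × 4.75 = 116.38 sts.
Nearest multiple of 12: 120.

120 stitches.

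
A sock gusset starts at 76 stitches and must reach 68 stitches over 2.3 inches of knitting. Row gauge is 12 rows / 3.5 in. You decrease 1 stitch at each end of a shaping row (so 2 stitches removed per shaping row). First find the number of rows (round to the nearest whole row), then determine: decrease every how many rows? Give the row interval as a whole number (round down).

Decrease every 2nd row.

Rows = 2.3 × 3.429 = 7.9 → 8 rows.
Stitches to remove: 8 → 4 shaping rows (at 2 st each).
8 / 4 = 2.00 → every 2 rows.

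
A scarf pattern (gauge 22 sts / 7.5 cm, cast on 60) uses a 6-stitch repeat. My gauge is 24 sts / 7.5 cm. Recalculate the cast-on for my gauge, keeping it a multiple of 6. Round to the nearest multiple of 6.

60 × 24 / 22 = 65.45.
Nearest multiple of 6: 66.

66 stitches.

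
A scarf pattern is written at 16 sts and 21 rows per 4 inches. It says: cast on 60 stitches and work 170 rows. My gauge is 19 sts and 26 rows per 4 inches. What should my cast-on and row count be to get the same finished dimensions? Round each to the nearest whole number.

Stitches: 60 × 19/16 = 71.25 → 71.
Rows: 170 × 26/21 = 210.48 → 210.

Cast on 71 stitches; work 210 rows.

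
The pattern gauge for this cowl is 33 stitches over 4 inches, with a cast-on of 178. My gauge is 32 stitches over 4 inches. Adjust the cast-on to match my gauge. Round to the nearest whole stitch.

Scale factor = 32 / 33 = 0.970.
178 × 32 / 33 = 172.61 sts.
→ 173 sts.

CO 173 sts.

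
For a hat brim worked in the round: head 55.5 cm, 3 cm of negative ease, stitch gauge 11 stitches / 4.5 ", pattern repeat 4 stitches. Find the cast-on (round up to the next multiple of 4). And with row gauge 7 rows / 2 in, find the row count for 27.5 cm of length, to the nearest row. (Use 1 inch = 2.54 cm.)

Cast on 52 stitches; work 38 rows.

Finished = 55.5 − 3 = 52.5 cm.
52.5 cm × 1/2.54 = 20.67 inches.
11/4.5 = 2.444 sts per in; 20.67 × 2.444 = 50.52 sts.
Next multiple of 4 → 52.
27.5 cm = 10.83 inches; × 3.5 = 37.89 → 38 rows.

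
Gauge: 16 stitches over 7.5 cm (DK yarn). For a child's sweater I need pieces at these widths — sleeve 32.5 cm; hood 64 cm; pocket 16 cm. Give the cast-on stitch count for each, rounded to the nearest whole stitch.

sleeve 69; hood 137; pocket 34.

Rate = 16/7.5 = 2.133 sts per cm.
sleeve: 32.5 × 2.133 = 69.33 → 69.
hood: 64 × 2.133 = 136.53 → 137.
pocket: 16 × 2.133 = 34.13 → 34.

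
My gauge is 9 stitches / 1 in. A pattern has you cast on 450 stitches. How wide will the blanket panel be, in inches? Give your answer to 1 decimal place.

50.0 inches.

9 stitches / 1 inch = 9 stitches per inch.
450 / 9 = 50.00 inches.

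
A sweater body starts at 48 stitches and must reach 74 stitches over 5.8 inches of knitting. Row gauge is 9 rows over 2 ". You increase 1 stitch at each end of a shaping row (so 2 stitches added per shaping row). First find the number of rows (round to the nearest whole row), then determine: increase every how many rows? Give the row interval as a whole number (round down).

Increase every 2nd row.

Rows = 5.8 × 4.5 = 26.1 → 26 rows.
Stitches to add: 26 → 13 shaping rows (at 2 st each).
26 / 13 = 2.00 → every 2 rows.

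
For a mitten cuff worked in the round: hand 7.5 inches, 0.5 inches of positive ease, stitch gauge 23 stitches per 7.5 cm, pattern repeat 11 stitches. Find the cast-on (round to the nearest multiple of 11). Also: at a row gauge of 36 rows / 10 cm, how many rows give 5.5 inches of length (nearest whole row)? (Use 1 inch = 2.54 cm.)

Cast on 66 stitches; work 50 rows.

Finished = 7.5 + 0.5 = 8 inches.
8 inches × 2.54 = 20.32 cm.
23/7.5 = 3.067 sts per cm; 20.32 × 3.067 = 62.31 sts.
Nearest multiple of 11 → 66.
5.5 inches = 13.97 cm; × 3.6 = 50.29 → 50 rows.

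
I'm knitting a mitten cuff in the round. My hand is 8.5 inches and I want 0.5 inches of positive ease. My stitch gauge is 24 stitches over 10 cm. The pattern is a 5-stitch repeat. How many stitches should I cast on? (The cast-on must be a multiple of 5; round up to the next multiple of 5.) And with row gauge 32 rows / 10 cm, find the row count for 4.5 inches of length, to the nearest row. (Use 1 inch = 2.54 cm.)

Finished = 8.5 + 0.5 = 9 inches.
9 inches × 2.54 = 22.86 cm.
24/10 = 2.4 sts per cm; 22.86 × 2.4 = 54.86 sts.
Next multiple of 5 → 55.
4.5 inches = 11.43 cm; × 3.2 = 36.58 → 37 rows.

Cast on 55 stitches; work 37 rows.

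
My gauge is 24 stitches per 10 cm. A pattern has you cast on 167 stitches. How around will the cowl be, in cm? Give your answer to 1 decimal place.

69.6 cm.

24 stitches / 10 cm = 2.4 stitches per cm.
167 / 2.4 = 69.58 cm.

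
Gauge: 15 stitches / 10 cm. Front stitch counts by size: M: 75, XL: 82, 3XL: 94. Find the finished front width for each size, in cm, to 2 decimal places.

15/10 = 1.5 sts per cm.
M: 75 / 1.5 = 50.000 → 50.00 cm.
XL: 82 / 1.5 = 54.667 → 54.67 cm.
3XL: 94 / 1.5 = 62.667 → 62.67 cm.

M 50.00 cm; XL 54.67 cm; 3XL 62.67 cm.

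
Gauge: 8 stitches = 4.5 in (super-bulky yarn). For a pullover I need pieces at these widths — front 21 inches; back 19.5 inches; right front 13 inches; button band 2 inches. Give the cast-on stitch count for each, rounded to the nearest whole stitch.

front 37; back 35; right front 23; button band 4.

Rate = 8/4.5 = 1.778 sts per in.
front: 21 × 1.778 = 37.33 → 37.
back: 19.5 × 1.778 = 34.67 → 35.
right front: 13 × 1.778 = 23.11 → 23.
button band: 2 × 1.778 = 3.56 → 4.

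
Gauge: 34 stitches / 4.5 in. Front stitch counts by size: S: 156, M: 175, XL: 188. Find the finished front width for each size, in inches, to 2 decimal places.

34/4.5 = 7.556 sts per in.
S: 156 / 7.556 = 20.647 → 20.65 in.
M: 175 / 7.556 = 23.162 → 23.16 in.
XL: 188 / 7.556 = 24.882 → 24.88 in.

S 20.65 inches; M 23.16 inches; XL 24.88 inches.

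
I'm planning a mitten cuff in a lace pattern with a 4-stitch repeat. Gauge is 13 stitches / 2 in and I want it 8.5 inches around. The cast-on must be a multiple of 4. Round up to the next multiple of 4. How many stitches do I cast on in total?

56 stitches.

13 / 2 = 6.5 sts per inch.
8.5 × 6.5 = 55.25 sts.
Next multiple of 4: 56.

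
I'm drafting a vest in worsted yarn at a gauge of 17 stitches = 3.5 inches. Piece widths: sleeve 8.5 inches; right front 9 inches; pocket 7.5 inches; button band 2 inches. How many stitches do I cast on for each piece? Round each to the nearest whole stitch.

Rate = 17/3.5 = 4.857 sts per in.
sleeve: 8.5 × 4.857 = 41.29 → 41.
right front: 9 × 4.857 = 43.71 → 44.
pocket: 7.5 × 4.857 = 36.43 → 36.
button band: 2 × 4.857 = 9.71 → 10.

sleeve 41; right front 44; pocket 36; button band 10.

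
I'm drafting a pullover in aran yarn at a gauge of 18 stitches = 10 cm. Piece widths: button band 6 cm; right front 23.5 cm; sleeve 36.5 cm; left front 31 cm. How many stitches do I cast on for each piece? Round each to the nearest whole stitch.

Rate = 18/10 = 1.8 sts per cm.
button band: 6 × 1.8 = 10.80 → 11.
right front: 23.5 × 1.8 = 42.30 → 42.
sleeve: 36.5 × 1.8 = 65.70 → 66.
left front: 31 × 1.8 = 55.80 → 56.

button band 11; right front 42; sleeve 66; left front 56.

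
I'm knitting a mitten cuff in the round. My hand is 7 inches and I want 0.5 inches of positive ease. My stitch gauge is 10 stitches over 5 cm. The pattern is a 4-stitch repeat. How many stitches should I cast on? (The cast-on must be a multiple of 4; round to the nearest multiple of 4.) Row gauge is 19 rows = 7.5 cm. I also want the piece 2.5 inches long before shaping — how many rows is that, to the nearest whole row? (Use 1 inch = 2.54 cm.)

Finished = 7 + 0.5 = 7.5 inches.
7.5 inches × 2.54 = 19.05 cm.
10/5 = 2 sts per cm; 19.05 × 2 = 38.10 sts.
Nearest multiple of 4 → 40.
2.5 inches = 6.35 cm; × 2.533 = 16.09 → 16 rows.

Cast on 40 stitches; work 16 rows.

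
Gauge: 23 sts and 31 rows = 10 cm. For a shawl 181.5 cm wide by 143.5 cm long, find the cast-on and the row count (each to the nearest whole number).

Cast on 417 stitches and work 445 rows.

Stitch gauge = 23/10 = 2.3 sts/cm; 181.5 × 2.3 = 417.45 → 417 sts.
Row gauge = 31/10 = 3.1 rows/cm; 143.5 × 3.1 = 444.85 → 445 rows.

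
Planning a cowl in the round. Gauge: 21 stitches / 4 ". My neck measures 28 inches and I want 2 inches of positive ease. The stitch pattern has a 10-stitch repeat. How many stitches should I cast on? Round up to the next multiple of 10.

CO 160 sts.

Finished = 28 + 2 = 30 inches.
21 / 4 = 5.25 sts/in.
30 × 5.25 = 157.50 sts.
Next multiple of 10: 160.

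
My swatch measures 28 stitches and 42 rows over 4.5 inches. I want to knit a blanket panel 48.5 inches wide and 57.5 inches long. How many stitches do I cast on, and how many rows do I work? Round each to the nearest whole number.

Stitch gauge = 28/4.5 = 6.222 sts/in; 48.5 × 6.222 = 301.78 → 302 sts.
Row gauge = 42/4.5 = 9.333 rows/in; 57.5 × 9.333 = 536.67 → 537 rows.

Cast on 302 stitches and work 537 rows.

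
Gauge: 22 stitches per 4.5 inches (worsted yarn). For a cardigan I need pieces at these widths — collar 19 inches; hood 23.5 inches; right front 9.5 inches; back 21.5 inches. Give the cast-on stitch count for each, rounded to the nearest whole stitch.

Rate = 22/4.5 = 4.889 sts per in.
collar: 19 × 4.889 = 92.89 → 93.
hood: 23.5 × 4.889 = 114.89 → 115.
right front: 9.5 × 4.889 = 46.44 → 46.
back: 21.5 × 4.889 = 105.11 → 105.

collar 93; hood 115; right front 46; back 105.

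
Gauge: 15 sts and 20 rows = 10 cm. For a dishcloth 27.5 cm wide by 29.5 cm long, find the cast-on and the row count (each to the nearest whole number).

Cast on 41 stitches and work 59 rows.

Stitch gauge = 15/10 = 1.5 sts/cm; 27.5 × 1.5 = 41.25 → 41 sts.
Row gauge = 20/10 = 2 rows/cm; 29.5 × 2 = 59.00 → 59 rows.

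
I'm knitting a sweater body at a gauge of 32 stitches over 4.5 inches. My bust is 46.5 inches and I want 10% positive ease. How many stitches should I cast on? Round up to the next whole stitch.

Finished = 46.5 × 1.10 = 51.15 in.
32 / 4.5 = 7.111 sts per inch.
51.15 × 7.111 = 363.73 sts.
→ 364 sts.

364 stitches.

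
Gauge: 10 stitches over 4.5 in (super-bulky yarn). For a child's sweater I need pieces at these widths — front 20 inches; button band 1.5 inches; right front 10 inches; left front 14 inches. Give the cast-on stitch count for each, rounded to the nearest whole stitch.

front 44; button band 3; right front 22; left front 31.

Rate = 10/4.5 = 2.222 sts per in.
front: 20 × 2.222 = 44.44 → 44.
button band: 1.5 × 2.222 = 3.33 → 3.
right front: 10 × 2.222 = 22.22 → 22.
left front: 14 × 2.222 = 31.11 → 31.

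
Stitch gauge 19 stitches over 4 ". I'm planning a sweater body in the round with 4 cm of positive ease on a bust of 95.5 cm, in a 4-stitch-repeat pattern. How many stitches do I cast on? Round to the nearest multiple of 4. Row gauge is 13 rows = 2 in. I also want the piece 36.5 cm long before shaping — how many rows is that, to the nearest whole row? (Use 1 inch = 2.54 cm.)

Cast on 188 stitches; work 93 rows.

Finished = 95.5 + 4 = 99.5 cm.
99.5 cm × 1/2.54 = 39.17 inches.
19/4 = 4.75 sts per in; 39.17 × 4.75 = 186.07 sts.
Nearest multiple of 4 → 188.
36.5 cm = 14.37 inches; × 6.5 = 93.41 → 93 rows.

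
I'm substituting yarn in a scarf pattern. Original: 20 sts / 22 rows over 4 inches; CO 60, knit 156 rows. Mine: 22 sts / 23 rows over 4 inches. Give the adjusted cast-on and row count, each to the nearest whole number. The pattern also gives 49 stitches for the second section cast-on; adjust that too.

Stitches: 60 × 22/20 = 66.00 → 66.
Rows: 156 × 23/22 = 163.09 → 163.
second section cast-on: 49 × 22/20 = 53.90 → 54.

Cast on 66 stitches; work 163 rows; second section cast-on 54 stitches.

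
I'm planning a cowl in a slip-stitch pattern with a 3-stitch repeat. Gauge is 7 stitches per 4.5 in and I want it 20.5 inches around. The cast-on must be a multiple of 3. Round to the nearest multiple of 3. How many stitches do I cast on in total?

CO 33 sts.

7 / 4.5 = 1.556 sts per inch.
20.5 × 1.556 = 31.89 sts.
Nearest multiple of 3: 33.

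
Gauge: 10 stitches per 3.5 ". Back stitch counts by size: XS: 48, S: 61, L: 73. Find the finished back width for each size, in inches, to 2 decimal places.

10/3.5 = 2.857 sts per in.
XS: 48 / 2.857 = 16.800 → 16.80 in.
S: 61 / 2.857 = 21.350 → 21.35 in.
L: 73 / 2.857 = 25.550 → 25.55 in.

XS 16.80 inches; S 21.35 inches; L 25.55 inches.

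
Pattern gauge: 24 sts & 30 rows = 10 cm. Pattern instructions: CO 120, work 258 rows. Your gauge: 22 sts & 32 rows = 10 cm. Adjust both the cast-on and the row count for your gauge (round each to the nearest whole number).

Stitches: 120 × 22/24 = 110.00 → 110.
Rows: 258 × 32/30 = 275.20 → 275.

Cast on 110 stitches; work 275 rows.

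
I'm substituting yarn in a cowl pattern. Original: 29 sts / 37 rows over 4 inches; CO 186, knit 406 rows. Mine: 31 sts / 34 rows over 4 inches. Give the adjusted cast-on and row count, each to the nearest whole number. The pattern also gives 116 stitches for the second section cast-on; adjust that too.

Cast on 199 stitches; work 373 rows; second section cast-on 124 stitches.

Stitches: 186 × 31/29 = 198.83 → 199.
Rows: 406 × 34/37 = 373.08 → 373.
second section cast-on: 116 × 31/29 = 124.00 → 124.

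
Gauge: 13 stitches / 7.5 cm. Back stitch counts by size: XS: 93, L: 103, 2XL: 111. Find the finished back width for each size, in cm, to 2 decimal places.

XS 53.65 cm; L 59.42 cm; 2XL 64.04 cm.

13/7.5 = 1.733 sts per cm.
XS: 93 / 1.733 = 53.654 → 53.65 cm.
L: 103 / 1.733 = 59.423 → 59.42 cm.
2XL: 111 / 1.733 = 64.038 → 64.04 cm.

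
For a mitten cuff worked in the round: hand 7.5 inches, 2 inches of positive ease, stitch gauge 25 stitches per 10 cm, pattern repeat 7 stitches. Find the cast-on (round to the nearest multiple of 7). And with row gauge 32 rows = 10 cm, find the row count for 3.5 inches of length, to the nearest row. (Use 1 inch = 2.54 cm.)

Finished = 7.5 + 2 = 9.5 inches.
9.5 inches × 2.54 = 24.13 cm.
25/10 = 2.5 sts per cm; 24.13 × 2.5 = 60.33 sts.
Nearest multiple of 7 → 63.
3.5 inches = 8.89 cm; × 3.2 = 28.45 → 28 rows.

Cast on 63 stitches; work 28 rows.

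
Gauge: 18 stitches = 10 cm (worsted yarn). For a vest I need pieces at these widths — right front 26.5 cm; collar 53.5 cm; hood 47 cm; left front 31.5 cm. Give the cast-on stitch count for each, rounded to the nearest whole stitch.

right front 48; collar 96; hood 85; left front 57.

Rate = 18/10 = 1.8 sts per cm.
right front: 26.5 × 1.8 = 47.70 → 48.
collar: 53.5 × 1.8 = 96.30 → 96.
hood: 47 × 1.8 = 84.60 → 85.
left front: 31.5 × 1.8 = 56.70 → 57.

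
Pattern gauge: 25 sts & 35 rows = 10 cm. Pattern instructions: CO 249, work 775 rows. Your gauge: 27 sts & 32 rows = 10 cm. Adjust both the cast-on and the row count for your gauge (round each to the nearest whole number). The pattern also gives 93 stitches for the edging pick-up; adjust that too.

Stitches: 249 × 27/25 = 268.92 → 269.
Rows: 775 × 32/35 = 708.57 → 709.
edging pick-up: 93 × 27/25 = 100.44 → 100.

Cast on 269 stitches; work 709 rows; edging pick-up 100 stitches.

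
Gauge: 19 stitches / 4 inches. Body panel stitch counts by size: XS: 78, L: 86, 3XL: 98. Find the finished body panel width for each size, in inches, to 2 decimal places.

19/4 = 4.75 sts per in.
XS: 78 / 4.75 = 16.421 → 16.42 in.
L: 86 / 4.75 = 18.105 → 18.11 in.
3XL: 98 / 4.75 = 20.632 → 20.63 in.

XS 16.42 inches; L 18.11 inches; 3XL 20.63 inches.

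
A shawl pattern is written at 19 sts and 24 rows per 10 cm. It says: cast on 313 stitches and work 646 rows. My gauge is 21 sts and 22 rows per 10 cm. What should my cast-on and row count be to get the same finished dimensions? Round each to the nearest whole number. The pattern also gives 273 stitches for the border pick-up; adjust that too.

Cast on 346 stitches; work 592 rows; border pick-up 302 stitches.

Stitches: 313 × 21/19 = 345.95 → 346.
Rows: 646 × 22/24 = 592.17 → 592.
border pick-up: 273 × 21/19 = 301.74 → 302.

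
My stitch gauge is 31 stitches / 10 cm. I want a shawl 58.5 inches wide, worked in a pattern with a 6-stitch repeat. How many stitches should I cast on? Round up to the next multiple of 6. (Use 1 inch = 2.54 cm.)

Cast on 462 stitches.

58.5 in = 58.5 × 2.54 = 148.59 cm.
31 / 10 = 3.1 sts/cm.
148.59 × 3.1 = 460.63 sts.
→ 462.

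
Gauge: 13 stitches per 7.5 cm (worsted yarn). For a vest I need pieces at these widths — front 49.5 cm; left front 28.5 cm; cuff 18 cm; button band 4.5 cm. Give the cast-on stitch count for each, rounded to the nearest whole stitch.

Rate = 13/7.5 = 1.733 sts per cm.
front: 49.5 × 1.733 = 85.80 → 86.
left front: 28.5 × 1.733 = 49.40 → 49.
cuff: 18 × 1.733 = 31.20 → 31.
button band: 4.5 × 1.733 = 7.80 → 8.

front 86; left front 49; cuff 31; button band 8.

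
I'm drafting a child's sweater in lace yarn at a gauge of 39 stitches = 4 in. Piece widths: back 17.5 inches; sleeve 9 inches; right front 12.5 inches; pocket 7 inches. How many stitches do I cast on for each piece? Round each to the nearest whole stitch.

back 171; sleeve 88; right front 122; pocket 68.

Rate = 39/4 = 9.75 sts per in.
back: 17.5 × 9.75 = 170.62 → 171.
sleeve: 9 × 9.75 = 87.75 → 88.
right front: 12.5 × 9.75 = 121.88 → 122.
pocket: 7 × 9.75 = 68.25 → 68.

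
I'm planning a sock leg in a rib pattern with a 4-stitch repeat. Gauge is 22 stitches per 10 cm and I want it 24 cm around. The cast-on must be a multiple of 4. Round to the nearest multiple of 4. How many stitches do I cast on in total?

Cast on 52 stitches.

22 / 10 = 2.2 sts per cm.
24 × 2.2 = 52.80 sts.
Nearest multiple of 4: 52.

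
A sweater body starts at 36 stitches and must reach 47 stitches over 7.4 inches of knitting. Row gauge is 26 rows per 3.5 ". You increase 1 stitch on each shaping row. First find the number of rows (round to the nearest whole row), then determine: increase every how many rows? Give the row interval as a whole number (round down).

Rows = 7.4 × 7.429 = 55.0 → 55 rows.
Stitches to add: 11 → 11 shaping rows (at 1 st each).
55 / 11 = 5.00 → every 5 rows.

Increase every 5th row.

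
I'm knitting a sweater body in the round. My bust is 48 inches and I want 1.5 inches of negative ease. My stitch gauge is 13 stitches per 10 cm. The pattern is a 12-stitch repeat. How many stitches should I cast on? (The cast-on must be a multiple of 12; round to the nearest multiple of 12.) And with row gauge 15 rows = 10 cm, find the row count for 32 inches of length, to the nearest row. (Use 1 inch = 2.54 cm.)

Finished = 48 − 1.5 = 46.5 inches.
46.5 inches × 2.54 = 118.11 cm.
13/10 = 1.3 sts per cm; 118.11 × 1.3 = 153.54 sts.
Nearest multiple of 12 → 156.
32 inches = 81.28 cm; × 1.5 = 121.92 → 122 rows.

Cast on 156 stitches; work 122 rows.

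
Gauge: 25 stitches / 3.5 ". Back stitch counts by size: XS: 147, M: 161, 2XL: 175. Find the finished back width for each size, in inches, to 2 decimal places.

XS 20.58 inches; M 22.54 inches; 2XL 24.50 inches.

25/3.5 = 7.143 sts per in.
XS: 147 / 7.143 = 20.580 → 20.58 in.
M: 161 / 7.143 = 22.540 → 22.54 in.
2XL: 175 / 7.143 = 24.500 → 24.50 in.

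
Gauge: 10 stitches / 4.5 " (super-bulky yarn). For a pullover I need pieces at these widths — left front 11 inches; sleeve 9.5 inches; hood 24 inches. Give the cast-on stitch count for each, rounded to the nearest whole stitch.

Rate = 10/4.5 = 2.222 sts per in.
left front: 11 × 2.222 = 24.44 → 24.
sleeve: 9.5 × 2.222 = 21.11 → 21.
hood: 24 × 2.222 = 53.33 → 53.

left front 24; sleeve 21; hood 53.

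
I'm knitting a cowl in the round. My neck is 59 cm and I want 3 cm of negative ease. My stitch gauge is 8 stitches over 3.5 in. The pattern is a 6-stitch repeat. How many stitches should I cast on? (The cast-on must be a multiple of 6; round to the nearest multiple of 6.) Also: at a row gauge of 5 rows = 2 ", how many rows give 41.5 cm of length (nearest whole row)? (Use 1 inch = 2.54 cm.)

Cast on 48 stitches; work 41 rows.

Finished = 59 − 3 = 56 cm.
56 cm × 1/2.54 = 22.05 inches.
8/3.5 = 2.286 sts per in; 22.05 × 2.286 = 50.39 sts.
Nearest multiple of 6 → 48.
41.5 cm = 16.34 inches; × 2.5 = 40.85 → 41 rows.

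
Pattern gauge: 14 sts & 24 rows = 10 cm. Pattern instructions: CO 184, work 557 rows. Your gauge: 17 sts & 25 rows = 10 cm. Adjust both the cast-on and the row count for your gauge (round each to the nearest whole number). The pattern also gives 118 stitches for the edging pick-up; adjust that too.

Stitches: 184 × 17/14 = 223.43 → 223.
Rows: 557 × 25/24 = 580.21 → 580.
edging pick-up: 118 × 17/14 = 143.29 → 143.

Cast on 223 stitches; work 580 rows; edging pick-up 143 stitches.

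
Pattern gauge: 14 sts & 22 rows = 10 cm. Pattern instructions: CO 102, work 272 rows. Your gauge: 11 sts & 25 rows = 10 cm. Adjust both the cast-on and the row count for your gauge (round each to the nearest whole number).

Stitches: 102 × 11/14 = 80.14 → 80.
Rows: 272 × 25/22 = 309.09 → 309.

Cast on 80 stitches; work 309 rows.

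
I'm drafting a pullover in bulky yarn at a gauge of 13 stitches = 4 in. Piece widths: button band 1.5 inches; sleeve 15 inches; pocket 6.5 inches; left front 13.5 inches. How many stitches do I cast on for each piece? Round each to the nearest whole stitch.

Rate = 13/4 = 3.25 sts per in.
button band: 1.5 × 3.25 = 4.88 → 5.
sleeve: 15 × 3.25 = 48.75 → 49.
pocket: 6.5 × 3.25 = 21.12 → 21.
left front: 13.5 × 3.25 = 43.88 → 44.

button band 5; sleeve 49; pocket 21; left front 44.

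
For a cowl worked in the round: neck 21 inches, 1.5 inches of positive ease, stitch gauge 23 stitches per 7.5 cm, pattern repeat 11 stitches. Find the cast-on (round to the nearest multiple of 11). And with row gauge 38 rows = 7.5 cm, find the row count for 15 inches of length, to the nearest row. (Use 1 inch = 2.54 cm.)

Finished = 21 + 1.5 = 22.5 inches.
22.5 inches × 2.54 = 57.15 cm.
23/7.5 = 3.067 sts per cm; 57.15 × 3.067 = 175.26 sts.
Nearest multiple of 11 → 176.
15 inches = 38.10 cm; × 5.067 = 193.04 → 193 rows.

Cast on 176 stitches; work 193 rows.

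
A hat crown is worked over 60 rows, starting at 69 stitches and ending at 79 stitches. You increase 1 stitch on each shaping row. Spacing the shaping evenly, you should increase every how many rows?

Increase every 6th row.

Stitches to add: |79 − 69| = 10.
Shaping rows needed: 10 / 1 = 10.
60 rows / 10 = every 6 rows.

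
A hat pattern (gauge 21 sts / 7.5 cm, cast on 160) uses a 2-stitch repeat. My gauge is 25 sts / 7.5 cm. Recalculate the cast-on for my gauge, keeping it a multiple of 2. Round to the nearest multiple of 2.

CO 190 sts.

160 × 25 / 21 = 190.48.
Nearest multiple of 2: 190.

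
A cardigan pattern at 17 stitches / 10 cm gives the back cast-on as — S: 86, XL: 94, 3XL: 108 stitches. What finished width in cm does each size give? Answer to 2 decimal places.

S 50.59 cm; XL 55.29 cm; 3XL 63.53 cm.

17/10 = 1.7 sts per cm.
S: 86 / 1.7 = 50.588 → 50.59 cm.
XL: 94 / 1.7 = 55.294 → 55.29 cm.
3XL: 108 / 1.7 = 63.529 → 63.53 cm.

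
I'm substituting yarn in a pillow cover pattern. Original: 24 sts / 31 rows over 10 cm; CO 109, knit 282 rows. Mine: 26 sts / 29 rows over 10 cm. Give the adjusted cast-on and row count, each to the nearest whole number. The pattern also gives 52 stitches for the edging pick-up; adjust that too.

Stitches: 109 × 26/24 = 118.08 → 118.
Rows: 282 × 29/31 = 263.81 → 264.
edging pick-up: 52 × 26/24 = 56.33 → 56.

Cast on 118 stitches; work 264 rows; edging pick-up 56 stitches.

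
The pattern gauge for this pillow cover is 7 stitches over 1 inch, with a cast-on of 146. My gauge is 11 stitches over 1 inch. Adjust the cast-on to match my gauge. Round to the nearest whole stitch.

Scale factor = 11 / 7 = 1.571.
146 × 11 / 7 = 229.43 sts.
→ 229 sts.

229 stitches.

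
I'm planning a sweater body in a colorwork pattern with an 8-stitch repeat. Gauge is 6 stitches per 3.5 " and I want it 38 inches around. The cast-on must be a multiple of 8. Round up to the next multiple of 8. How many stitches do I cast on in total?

Cast on 72 stitches.

6 / 3.5 = 1.714 sts per inch.
38 × 1.714 = 65.14 sts.
Next multiple of 8: 72.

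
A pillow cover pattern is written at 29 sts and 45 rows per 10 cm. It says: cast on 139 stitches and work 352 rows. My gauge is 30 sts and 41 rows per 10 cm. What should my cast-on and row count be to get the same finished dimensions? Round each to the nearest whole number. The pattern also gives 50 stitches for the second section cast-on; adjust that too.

Stitches: 139 × 30/29 = 143.79 → 144.
Rows: 352 × 41/45 = 320.71 → 321.
second section cast-on: 50 × 30/29 = 51.72 → 52.

Cast on 144 stitches; work 321 rows; second section cast-on 52 stitches.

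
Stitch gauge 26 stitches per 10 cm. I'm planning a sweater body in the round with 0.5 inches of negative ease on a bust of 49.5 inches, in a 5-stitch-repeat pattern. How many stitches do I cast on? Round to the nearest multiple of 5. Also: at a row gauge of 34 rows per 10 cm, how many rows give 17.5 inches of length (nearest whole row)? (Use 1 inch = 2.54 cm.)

Finished = 49.5 − 0.5 = 49 inches.
49 inches × 2.54 = 124.46 cm.
26/10 = 2.6 sts per cm; 124.46 × 2.6 = 323.60 sts.
Nearest multiple of 5 → 325.
17.5 inches = 44.45 cm; × 3.4 = 151.13 → 151 rows.

Cast on 325 stitches; work 151 rows.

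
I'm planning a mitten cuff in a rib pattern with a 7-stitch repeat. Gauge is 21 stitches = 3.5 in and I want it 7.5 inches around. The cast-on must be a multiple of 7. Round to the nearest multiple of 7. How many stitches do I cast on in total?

CO 42 sts.

21 / 3.5 = 6 sts per inch.
7.5 × 6 = 45.00 sts.
Nearest multiple of 7: 42.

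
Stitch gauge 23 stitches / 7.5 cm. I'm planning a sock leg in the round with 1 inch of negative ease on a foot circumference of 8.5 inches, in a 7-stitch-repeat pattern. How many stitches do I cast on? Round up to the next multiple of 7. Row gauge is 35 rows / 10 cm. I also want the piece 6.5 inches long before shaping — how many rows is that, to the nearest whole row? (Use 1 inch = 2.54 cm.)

Cast on 63 stitches; work 58 rows.

Finished = 8.5 − 1 = 7.5 inches.
7.5 inches × 2.54 = 19.05 cm.
23/7.5 = 3.067 sts per cm; 19.05 × 3.067 = 58.42 sts.
Next multiple of 7 → 63.
6.5 inches = 16.51 cm; × 3.5 = 57.78 → 58 rows.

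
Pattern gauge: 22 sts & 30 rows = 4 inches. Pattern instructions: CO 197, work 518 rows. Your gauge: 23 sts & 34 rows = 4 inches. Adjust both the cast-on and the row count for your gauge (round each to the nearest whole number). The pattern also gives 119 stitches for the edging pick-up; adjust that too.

Cast on 206 stitches; work 587 rows; edging pick-up 124 stitches.

Stitches: 197 × 23/22 = 205.95 → 206.
Rows: 518 × 34/30 = 587.07 → 587.
edging pick-up: 119 × 23/22 = 124.41 → 124.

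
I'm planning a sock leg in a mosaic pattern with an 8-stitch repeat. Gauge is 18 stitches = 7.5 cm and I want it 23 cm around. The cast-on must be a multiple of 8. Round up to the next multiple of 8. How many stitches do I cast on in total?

18 / 7.5 = 2.4 sts per cm.
23 × 2.4 = 55.20 sts.
Next multiple of 8: 56.

Cast on 56 stitches.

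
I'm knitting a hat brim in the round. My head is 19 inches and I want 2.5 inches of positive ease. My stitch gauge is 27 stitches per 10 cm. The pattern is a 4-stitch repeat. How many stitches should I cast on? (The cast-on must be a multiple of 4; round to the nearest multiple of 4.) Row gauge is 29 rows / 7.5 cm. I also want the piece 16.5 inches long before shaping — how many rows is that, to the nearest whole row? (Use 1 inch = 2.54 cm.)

Finished = 19 + 2.5 = 21.5 inches.
21.5 inches × 2.54 = 54.61 cm.
27/10 = 2.7 sts per cm; 54.61 × 2.7 = 147.45 sts.
Nearest multiple of 4 → 148.
16.5 inches = 41.91 cm; × 3.867 = 162.05 → 162 rows.

Cast on 148 stitches; work 162 rows.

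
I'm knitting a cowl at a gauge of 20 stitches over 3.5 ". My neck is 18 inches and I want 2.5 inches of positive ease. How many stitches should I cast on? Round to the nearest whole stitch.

CO 117 sts.

Finished = 18 + 2.5 = 20.5 in.
20 / 3.5 = 5.714 sts per inch.
20.50 × 5.714 = 117.14 sts.
→ 117 sts.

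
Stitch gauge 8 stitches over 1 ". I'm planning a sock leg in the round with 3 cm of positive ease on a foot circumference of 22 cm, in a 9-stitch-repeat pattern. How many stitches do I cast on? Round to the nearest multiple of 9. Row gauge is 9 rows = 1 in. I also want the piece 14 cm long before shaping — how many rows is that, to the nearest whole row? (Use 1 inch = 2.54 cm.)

Cast on 81 stitches; work 50 rows.

Finished = 22 + 3 = 25 cm.
25 cm × 1/2.54 = 9.84 inches.
8/1 = 8 sts per in; 9.84 × 8 = 78.74 sts.
Nearest multiple of 9 → 81.
14 cm = 5.51 inches; × 9 = 49.61 → 50 rows.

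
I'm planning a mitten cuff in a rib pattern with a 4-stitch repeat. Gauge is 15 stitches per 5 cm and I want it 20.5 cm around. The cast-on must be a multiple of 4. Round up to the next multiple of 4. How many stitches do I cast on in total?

15 / 5 = 3 sts per cm.
20.5 × 3 = 61.50 sts.
Next multiple of 4: 64.

Cast on 64 stitches.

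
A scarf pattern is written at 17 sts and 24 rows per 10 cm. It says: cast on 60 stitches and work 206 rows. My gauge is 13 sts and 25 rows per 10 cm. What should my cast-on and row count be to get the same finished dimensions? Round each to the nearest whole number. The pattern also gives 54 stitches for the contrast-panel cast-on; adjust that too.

Stitches: 60 × 13/17 = 45.88 → 46.
Rows: 206 × 25/24 = 214.58 → 215.
contrast-panel cast-on: 54 × 13/17 = 41.29 → 41.

Cast on 46 stitches; work 215 rows; contrast-panel cast-on 41 stitches.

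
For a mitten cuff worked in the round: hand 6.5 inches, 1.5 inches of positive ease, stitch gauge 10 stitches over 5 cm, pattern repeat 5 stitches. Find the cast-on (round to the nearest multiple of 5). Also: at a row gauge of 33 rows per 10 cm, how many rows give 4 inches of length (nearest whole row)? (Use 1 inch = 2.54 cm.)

Cast on 40 stitches; work 34 rows.

Finished = 6.5 + 1.5 = 8 inches.
8 inches × 2.54 = 20.32 cm.
10/5 = 2 sts per cm; 20.32 × 2 = 40.64 sts.
Nearest multiple of 5 → 40.
4 inches = 10.16 cm; × 3.3 = 33.53 → 34 rows.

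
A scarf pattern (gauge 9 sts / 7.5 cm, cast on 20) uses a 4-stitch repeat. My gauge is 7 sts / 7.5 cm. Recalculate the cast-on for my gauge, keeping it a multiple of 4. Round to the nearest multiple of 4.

20 × 7 / 9 = 15.56.
Nearest multiple of 4: 16.

Cast on 16 stitches.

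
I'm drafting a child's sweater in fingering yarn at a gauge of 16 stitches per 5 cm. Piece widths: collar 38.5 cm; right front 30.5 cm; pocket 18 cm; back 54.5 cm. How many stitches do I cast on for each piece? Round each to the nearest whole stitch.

Rate = 16/5 = 3.2 sts per cm.
collar: 38.5 × 3.2 = 123.20 → 123.
right front: 30.5 × 3.2 = 97.60 → 98.
pocket: 18 × 3.2 = 57.60 → 58.
back: 54.5 × 3.2 = 174.40 → 174.

collar 123; right front 98; pocket 58; back 174.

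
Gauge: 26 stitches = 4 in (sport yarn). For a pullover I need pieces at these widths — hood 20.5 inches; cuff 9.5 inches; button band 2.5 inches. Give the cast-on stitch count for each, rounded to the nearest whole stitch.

hood 133; cuff 62; button band 16.

Rate = 26/4 = 6.5 sts per in.
hood: 20.5 × 6.5 = 133.25 → 133.
cuff: 9.5 × 6.5 = 61.75 → 62.
button band: 2.5 × 6.5 = 16.25 → 16.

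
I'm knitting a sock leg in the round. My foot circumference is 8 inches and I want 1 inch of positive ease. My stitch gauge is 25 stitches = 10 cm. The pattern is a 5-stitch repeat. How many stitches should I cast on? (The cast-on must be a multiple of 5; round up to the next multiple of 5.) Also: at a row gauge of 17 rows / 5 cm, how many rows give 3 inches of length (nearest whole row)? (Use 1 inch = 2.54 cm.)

Cast on 60 stitches; work 26 rows.

Finished = 8 + 1 = 9 inches.
9 inches × 2.54 = 22.86 cm.
25/10 = 2.5 sts per cm; 22.86 × 2.5 = 57.15 sts.
Next multiple of 5 → 60.
3 inches = 7.62 cm; × 3.4 = 25.91 → 26 rows.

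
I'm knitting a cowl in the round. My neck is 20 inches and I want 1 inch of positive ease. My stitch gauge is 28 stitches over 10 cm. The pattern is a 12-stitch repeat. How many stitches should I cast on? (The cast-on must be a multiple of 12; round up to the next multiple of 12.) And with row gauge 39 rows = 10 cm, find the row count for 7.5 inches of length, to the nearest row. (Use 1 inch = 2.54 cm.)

Cast on 156 stitches; work 74 rows.

Finished = 20 + 1 = 21 inches.
21 inches × 2.54 = 53.34 cm.
28/10 = 2.8 sts per cm; 53.34 × 2.8 = 149.35 sts.
Next multiple of 12 → 156.
7.5 inches = 19.05 cm; × 3.9 = 74.30 → 74 rows.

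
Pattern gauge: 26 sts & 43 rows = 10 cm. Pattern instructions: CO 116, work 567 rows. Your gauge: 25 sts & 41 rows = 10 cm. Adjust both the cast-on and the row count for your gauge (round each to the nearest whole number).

Cast on 112 stitches; work 541 rows.

Stitches: 116 × 25/26 = 111.54 → 112.
Rows: 567 × 41/43 = 540.63 → 541.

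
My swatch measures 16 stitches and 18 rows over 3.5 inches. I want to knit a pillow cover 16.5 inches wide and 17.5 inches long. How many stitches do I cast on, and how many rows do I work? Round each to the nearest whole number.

Stitch gauge = 16/3.5 = 4.571 sts/in; 16.5 × 4.571 = 75.43 → 75 sts.
Row gauge = 18/3.5 = 5.143 rows/in; 17.5 × 5.143 = 90.00 → 90 rows.

Cast on 75 stitches and work 90 rows.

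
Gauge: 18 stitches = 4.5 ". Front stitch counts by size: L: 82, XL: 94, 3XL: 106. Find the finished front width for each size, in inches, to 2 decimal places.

18/4.5 = 4 sts per in.
L: 82 / 4 = 20.500 → 20.50 in.
XL: 94 / 4 = 23.500 → 23.50 in.
3XL: 106 / 4 = 26.500 → 26.50 in.

L 20.50 inches; XL 23.50 inches; 3XL 26.50 inches.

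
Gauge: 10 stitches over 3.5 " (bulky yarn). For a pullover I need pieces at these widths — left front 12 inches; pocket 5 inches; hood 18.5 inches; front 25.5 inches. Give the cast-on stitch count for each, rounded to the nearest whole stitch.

Rate = 10/3.5 = 2.857 sts per in.
left front: 12 × 2.857 = 34.29 → 34.
pocket: 5 × 2.857 = 14.29 → 14.
hood: 18.5 × 2.857 = 52.86 → 53.
front: 25.5 × 2.857 = 72.86 → 73.

left front 34; pocket 14; hood 53; front 73.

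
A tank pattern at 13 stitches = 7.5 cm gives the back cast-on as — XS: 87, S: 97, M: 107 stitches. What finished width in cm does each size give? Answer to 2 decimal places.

XS 50.19 cm; S 55.96 cm; M 61.73 cm.

13/7.5 = 1.733 sts per cm.
XS: 87 / 1.733 = 50.192 → 50.19 cm.
S: 97 / 1.733 = 55.962 → 55.96 cm.
M: 107 / 1.733 = 61.731 → 61.73 cm.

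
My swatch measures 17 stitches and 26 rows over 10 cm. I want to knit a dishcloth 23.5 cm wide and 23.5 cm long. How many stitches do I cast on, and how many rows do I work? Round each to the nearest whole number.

Cast on 40 stitches and work 61 rows.

Stitch gauge = 17/10 = 1.7 sts/cm; 23.5 × 1.7 = 39.95 → 40 sts.
Row gauge = 26/10 = 2.6 rows/cm; 23.5 × 2.6 = 61.10 → 61 rows.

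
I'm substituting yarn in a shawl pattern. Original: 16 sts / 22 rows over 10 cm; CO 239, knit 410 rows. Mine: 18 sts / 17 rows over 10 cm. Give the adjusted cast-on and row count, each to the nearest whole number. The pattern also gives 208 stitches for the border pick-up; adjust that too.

Cast on 269 stitches; work 317 rows; border pick-up 234 stitches.

Stitches: 239 × 18/16 = 268.88 → 269.
Rows: 410 × 17/22 = 316.82 → 317.
border pick-up: 208 × 18/16 = 234.00 → 234.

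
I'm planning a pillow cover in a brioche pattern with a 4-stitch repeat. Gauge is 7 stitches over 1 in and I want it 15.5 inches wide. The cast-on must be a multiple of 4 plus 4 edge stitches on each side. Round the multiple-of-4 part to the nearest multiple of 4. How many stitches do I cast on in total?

7 / 1 = 7 sts per inch.
15.5 × 7 = 108.50 sts.
Less 8 edge sts → 100.50 for the repeat.
Nearest multiple of 4: 100.
Add back 8 edge sts → 108.

108 stitches.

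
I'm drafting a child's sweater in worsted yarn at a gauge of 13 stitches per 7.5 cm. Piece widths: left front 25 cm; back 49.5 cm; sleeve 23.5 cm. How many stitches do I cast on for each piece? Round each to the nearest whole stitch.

left front 43; back 86; sleeve 41.

Rate = 13/7.5 = 1.733 sts per cm.
left front: 25 × 1.733 = 43.33 → 43.
back: 49.5 × 1.733 = 85.80 → 86.
sleeve: 23.5 × 1.733 = 40.73 → 41.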